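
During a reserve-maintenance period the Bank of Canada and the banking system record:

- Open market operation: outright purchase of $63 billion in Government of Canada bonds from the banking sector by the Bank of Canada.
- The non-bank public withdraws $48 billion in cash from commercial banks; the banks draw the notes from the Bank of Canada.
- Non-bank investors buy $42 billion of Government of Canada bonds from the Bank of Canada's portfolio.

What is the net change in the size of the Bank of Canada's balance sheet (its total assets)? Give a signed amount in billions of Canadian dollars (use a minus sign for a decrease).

Bank of Canada balance sheet:
  Assets:      Securities +$21B
  Liabilities: Bank reserves −$27B, Currency in circulation +$48B
Commercial banking system:
  Assets:      Reserves at CB −$27B, Securities −$63B
  Liabilities: Checkable deposits −$90B
Change in total Bank of Canada assets = +$21 billion.

+$21 billion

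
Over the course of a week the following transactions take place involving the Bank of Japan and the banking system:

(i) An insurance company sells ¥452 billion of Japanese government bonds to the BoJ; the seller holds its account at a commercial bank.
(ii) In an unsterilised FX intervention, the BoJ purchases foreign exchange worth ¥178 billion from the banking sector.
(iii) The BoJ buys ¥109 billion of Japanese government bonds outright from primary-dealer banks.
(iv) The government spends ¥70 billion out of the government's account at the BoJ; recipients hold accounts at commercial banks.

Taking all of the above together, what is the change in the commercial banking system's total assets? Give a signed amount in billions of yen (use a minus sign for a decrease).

Asset purchase (from non-banks) ¥452 billion: bank balance sheets expand → +¥452B.
FX purchase ¥178 billion: just an asset swap on bank balance sheets → 0.
OMO purchase (from banks) ¥109 billion: just an asset swap on bank balance sheets → 0.
Government spending ¥70 billion: bank balance sheets expand → +¥70B.
Net: 452 + 0 + 0 + 70 = +¥522 billion.

+¥522 billion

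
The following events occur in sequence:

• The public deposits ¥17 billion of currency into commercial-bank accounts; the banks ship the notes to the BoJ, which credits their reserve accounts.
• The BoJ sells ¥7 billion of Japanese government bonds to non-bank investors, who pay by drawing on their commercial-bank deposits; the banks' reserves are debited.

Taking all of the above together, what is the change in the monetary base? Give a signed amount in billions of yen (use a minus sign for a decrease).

-¥7 billion

Currency deposit ¥17 billion: just a shift between currency and reserves — both are base money → 0.
Asset sale (to non-banks) ¥7 billion: BoJ balance sheet contracts → −¥7B.
Net: 0 − 7 = -¥7 billion.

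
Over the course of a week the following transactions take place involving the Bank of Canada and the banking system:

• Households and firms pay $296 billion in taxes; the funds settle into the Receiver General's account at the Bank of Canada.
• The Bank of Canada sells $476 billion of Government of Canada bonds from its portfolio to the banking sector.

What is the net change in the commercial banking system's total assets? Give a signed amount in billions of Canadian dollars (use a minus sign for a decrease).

Bank of Canada balance sheet:
  Assets:      Securities −$476B
  Liabilities: Bank reserves −$772B, Government deposits +$296B
Commercial banking system:
  Assets:      Reserves at CB −$772B, Securities +$476B
  Liabilities: Checkable deposits −$296B
Change in total bank assets = -$296 billion.

-$296 billion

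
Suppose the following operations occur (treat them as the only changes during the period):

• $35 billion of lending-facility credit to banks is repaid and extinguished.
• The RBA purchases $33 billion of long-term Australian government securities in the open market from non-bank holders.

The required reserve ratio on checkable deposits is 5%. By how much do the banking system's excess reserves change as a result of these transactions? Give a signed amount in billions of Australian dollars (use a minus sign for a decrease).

Discount-window repayment $35 billion: reserves −$35B, deposits 0.
Asset purchase (from non-banks) $33 billion: reserves +$33B, deposits +$33B.
Totals: Δreserves = −$2B, Δdeposits = +$33B.
Δrequired reserves = 5% × +$33B = +$1.65B.
Δexcess reserves = Δreserves − Δrequired = −$2B − (+$1.65B) = -$3.65 billion.

-$3.65 billion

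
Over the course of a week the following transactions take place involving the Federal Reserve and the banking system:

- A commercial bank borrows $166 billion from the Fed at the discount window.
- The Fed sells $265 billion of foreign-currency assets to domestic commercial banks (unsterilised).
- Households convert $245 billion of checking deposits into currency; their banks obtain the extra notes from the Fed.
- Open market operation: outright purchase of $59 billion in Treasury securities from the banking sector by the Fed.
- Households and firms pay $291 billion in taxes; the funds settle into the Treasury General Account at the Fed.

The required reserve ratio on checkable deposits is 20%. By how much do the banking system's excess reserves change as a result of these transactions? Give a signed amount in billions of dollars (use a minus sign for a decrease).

-$468.8 billion

Discount-window loan $166 billion: reserves +$166B, deposits 0.
FX sale $265 billion: reserves −$265B, deposits 0.
Currency withdrawal $245 billion: reserves −$245B, deposits −$245B.
OMO purchase (from banks) $59 billion: reserves +$59B, deposits 0.
Government account inflow $291 billion: reserves −$291B, deposits −$291B.
Totals: Δreserves = −$576B, Δdeposits = −$536B.
Δrequired reserves = 20% × −$536B = −$107.2B.
Δexcess reserves = Δreserves − Δrequired = −$576B − (−$107.2B) = -$468.8 billion.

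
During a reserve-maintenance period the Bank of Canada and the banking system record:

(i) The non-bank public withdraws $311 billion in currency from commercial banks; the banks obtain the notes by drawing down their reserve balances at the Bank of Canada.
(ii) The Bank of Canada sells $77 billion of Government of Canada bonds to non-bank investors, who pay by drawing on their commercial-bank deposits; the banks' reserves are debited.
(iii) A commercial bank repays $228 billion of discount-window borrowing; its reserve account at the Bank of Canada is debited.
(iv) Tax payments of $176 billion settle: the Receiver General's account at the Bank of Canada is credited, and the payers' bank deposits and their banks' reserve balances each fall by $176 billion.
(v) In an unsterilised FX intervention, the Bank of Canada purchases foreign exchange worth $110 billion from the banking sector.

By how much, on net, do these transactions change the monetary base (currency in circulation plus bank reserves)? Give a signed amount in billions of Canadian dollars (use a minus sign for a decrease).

Bank of Canada balance sheet:
  Assets:      Securities −$77B, Loans to banks −$228B, Foreign assets +$110B
  Liabilities: Bank reserves −$682B, Currency in circulation +$311B, Government deposits +$176B
Monetary base = currency + reserves: +$311B + (−$682B) = -$371 billion.

-$371 billion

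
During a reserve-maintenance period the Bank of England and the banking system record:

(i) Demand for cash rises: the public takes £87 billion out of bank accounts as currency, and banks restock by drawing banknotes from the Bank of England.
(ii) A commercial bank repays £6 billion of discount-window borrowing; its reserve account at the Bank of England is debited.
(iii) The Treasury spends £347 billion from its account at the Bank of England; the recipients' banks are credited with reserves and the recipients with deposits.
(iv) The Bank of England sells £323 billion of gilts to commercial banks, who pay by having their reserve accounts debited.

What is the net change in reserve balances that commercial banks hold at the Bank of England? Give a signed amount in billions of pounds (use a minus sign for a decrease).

Currency withdrawal £87 billion: banks swap reserves for currency → −£87B.
Discount-window repayment £6 billion: repayment is debited from reserves → −£6B.
Government spending £347 billion: government payments flow into bank reserve accounts → +£347B.
OMO sale (to banks) £323 billion: the buying banks pay out of their reserve balances → −£323B.
Net: −87 − 6 + 347 − 323 = -£69 billion.

-£69 billion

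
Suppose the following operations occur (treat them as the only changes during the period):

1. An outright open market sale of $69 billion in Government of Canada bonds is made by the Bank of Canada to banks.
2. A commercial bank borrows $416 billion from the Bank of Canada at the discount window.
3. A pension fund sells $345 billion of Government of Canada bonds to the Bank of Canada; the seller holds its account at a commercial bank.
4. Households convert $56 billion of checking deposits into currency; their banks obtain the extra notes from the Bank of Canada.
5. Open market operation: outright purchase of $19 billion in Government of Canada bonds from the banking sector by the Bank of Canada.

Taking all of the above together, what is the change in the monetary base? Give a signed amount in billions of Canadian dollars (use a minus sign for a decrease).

+$711 billion

Bank of Canada balance sheet:
  Assets:      Securities +$295B, Loans to banks +$416B
  Liabilities: Bank reserves +$655B, Currency in circulation +$56B
Commercial banking system:
  Assets:      Reserves at CB +$655B, Securities +$50B
  Liabilities: Checkable deposits +$289B, Borrowings from CB +$416B
Monetary base = currency + reserves: +$56B + (+$655B) = +$711 billion.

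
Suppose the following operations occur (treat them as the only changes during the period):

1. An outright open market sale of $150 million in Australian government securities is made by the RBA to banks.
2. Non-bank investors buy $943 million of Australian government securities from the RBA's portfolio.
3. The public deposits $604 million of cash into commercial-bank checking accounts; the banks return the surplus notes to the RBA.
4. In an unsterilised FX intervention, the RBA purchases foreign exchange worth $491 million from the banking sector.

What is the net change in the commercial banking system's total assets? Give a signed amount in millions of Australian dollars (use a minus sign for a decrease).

-$339 million

RBA balance sheet:
  Assets:      Securities −$1093M, Foreign assets +$491M
  Liabilities: Bank reserves +$2M, Currency in circulation −$604M
Commercial banking system:
  Assets:      Reserves at CB +$2M, Securities +$150M, Foreign assets −$491M
  Liabilities: Checkable deposits −$339M
Change in total bank assets = -$339 million.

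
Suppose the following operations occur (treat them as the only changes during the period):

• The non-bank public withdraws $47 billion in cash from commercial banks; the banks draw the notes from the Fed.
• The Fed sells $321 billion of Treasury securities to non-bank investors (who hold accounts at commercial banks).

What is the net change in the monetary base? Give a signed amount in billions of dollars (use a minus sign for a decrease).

Currency withdrawal $47 billion: just a shift between currency and reserves — both are base money → 0.
Asset sale (to non-banks) $321 billion: Fed balance sheet contracts → −$321B.
Net: 0 − 321 = -$321 billion.

-$321 billion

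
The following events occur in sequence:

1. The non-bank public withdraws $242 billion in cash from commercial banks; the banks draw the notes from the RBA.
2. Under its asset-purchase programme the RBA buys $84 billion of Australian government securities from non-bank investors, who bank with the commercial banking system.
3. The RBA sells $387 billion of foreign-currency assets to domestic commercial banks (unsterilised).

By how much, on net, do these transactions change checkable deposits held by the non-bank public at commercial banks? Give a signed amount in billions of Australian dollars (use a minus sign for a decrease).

Currency withdrawal $242 billion: non-bank counterparties' bank balances fall → −$242B.
Asset purchase (from non-banks) $84 billion: non-bank counterparties' bank balances rise → +$84B.
FX sale $387 billion: the counterparty is a bank, so public deposits are unchanged → 0.
Net: −242 + 84 + 0 = -$158 billion.

-$158 billion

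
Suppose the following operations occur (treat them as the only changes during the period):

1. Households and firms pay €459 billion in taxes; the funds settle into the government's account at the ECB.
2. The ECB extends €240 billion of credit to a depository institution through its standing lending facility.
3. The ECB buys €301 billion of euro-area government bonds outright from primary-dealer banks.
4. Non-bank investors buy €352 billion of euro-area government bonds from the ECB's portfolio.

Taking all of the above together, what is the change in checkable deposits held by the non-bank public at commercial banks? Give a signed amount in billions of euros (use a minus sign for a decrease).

ECB balance sheet:
  Assets:      Securities −€51B, Loans to banks +€240B
  Liabilities: Bank reserves −€270B, Government deposits +€459B
Commercial banking system:
  Assets:      Reserves at CB −€270B, Securities −€301B
  Liabilities: Checkable deposits −€811B, Borrowings from CB +€240B
So the change in checkable deposits held by the non-bank public at commercial banks is -€811 billion.

-€811 billion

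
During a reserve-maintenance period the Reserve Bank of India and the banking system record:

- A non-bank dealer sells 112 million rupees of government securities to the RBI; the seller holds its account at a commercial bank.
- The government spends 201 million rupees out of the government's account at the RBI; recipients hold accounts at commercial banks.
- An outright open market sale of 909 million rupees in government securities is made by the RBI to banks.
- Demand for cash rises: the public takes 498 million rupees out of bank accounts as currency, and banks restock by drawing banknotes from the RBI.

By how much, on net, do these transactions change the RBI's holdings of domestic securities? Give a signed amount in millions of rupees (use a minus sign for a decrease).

-797 million

RBI balance sheet:
  Assets:      Securities −797M
  Liabilities: Bank reserves −1094M, Currency in circulation +498M, Government deposits −201M
Commercial banking system:
  Assets:      Reserves at CB −1094M, Securities +909M
  Liabilities: Checkable deposits −185M
So the change in the RBI's holdings of domestic securities is -797 million.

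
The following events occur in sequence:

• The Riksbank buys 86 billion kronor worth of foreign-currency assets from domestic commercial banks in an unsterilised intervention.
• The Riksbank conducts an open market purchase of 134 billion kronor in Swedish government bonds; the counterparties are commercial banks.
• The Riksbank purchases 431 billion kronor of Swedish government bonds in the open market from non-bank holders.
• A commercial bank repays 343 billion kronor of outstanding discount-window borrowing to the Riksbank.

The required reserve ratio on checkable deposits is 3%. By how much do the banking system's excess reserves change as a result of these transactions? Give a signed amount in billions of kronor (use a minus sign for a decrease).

+295.07 billion

FX purchase 86 billion kronor: reserves +86B, deposits 0.
OMO purchase (from banks) 134 billion kronor: reserves +134B, deposits 0.
Asset purchase (from non-banks) 431 billion kronor: reserves +431B, deposits +431B.
Discount-window repayment 343 billion kronor: reserves −343B, deposits 0.
Totals: Δreserves = +308B, Δdeposits = +431B.
Δrequired reserves = 3% × +431B = +12.93B.
Δexcess reserves = Δreserves − Δrequired = +308B − (+12.93B) = +295.07 billion.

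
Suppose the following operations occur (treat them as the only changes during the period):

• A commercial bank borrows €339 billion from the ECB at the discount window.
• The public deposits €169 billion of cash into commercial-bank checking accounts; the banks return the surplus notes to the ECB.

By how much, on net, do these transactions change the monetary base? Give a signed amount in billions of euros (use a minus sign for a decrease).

+€339 billion

ECB balance sheet:
  Assets:      Loans to banks +€339B
  Liabilities: Bank reserves +€508B, Currency in circulation −€169B
Monetary base = currency + reserves: −€169B + (+€508B) = +€339 billion.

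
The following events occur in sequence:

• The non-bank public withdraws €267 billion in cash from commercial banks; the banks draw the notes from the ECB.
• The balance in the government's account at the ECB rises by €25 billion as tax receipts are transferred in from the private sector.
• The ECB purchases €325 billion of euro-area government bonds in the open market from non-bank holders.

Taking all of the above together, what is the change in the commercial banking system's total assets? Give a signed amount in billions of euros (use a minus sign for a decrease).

ECB balance sheet:
  Assets:      Securities +€325B
  Liabilities: Bank reserves +€33B, Currency in circulation +€267B, Government deposits +€25B
Commercial banking system:
  Assets:      Reserves at CB +€33B
  Liabilities: Checkable deposits +€33B
Change in total bank assets = +€33 billion.

+€33 billion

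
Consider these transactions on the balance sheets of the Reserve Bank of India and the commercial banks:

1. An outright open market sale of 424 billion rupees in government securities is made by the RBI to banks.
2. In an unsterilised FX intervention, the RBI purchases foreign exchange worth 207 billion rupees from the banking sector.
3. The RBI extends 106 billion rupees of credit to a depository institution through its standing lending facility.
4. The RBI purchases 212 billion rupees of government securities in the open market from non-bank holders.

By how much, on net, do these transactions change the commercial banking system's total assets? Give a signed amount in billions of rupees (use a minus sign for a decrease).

+318 billion

OMO sale (to banks) 424 billion rupees: just an asset swap on bank balance sheets → 0.
FX purchase 207 billion rupees: just an asset swap on bank balance sheets → 0.
Discount-window loan 106 billion rupees: bank balance sheets expand → +106B.
Asset purchase (from non-banks) 212 billion rupees: bank balance sheets expand → +212B.
Net: 0 + 0 + 106 + 212 = +318 billion.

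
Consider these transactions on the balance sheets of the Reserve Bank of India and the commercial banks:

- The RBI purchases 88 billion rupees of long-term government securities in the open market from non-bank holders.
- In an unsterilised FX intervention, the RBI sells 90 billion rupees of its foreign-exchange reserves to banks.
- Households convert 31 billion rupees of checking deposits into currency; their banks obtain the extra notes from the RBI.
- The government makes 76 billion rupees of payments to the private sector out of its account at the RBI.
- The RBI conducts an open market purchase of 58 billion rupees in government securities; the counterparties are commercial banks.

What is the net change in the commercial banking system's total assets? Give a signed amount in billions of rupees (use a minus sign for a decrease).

RBI balance sheet:
  Assets:      Securities +146B, Foreign assets −90B
  Liabilities: Bank reserves +101B, Currency in circulation +31B, Government deposits −76B
Commercial banking system:
  Assets:      Reserves at CB +101B, Securities −58B, Foreign assets +90B
  Liabilities: Checkable deposits +133B
Change in total bank assets = +133 billion.

+133 billion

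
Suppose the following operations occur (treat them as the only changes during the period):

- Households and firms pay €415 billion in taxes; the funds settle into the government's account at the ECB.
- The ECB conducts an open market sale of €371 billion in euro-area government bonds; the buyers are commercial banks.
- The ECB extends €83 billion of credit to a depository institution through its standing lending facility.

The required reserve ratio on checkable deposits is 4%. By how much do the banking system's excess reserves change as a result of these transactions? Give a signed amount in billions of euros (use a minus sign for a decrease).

Government account inflow €415 billion: reserves −€415B, deposits −€415B.
OMO sale (to banks) €371 billion: reserves −€371B, deposits 0.
Discount-window loan €83 billion: reserves +€83B, deposits 0.
Totals: Δreserves = −€703B, Δdeposits = −€415B.
Δrequired reserves = 4% × −€415B = −€16.6B.
Δexcess reserves = Δreserves − Δrequired = −€703B − (−€16.6B) = -€686.4 billion.

-€686.4 billion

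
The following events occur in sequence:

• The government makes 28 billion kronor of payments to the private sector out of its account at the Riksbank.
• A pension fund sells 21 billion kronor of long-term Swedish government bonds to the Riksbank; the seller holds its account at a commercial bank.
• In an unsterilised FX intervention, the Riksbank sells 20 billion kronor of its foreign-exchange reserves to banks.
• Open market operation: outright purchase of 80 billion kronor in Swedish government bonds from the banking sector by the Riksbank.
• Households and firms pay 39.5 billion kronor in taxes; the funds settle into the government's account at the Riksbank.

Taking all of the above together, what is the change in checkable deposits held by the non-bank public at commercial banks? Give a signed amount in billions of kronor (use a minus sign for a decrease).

+9.5 billion

Riksbank balance sheet:
  Assets:      Securities +101B, Foreign assets −20B
  Liabilities: Bank reserves +69.5B, Government deposits +11.5B
Commercial banking system:
  Assets:      Reserves at CB +69.5B, Securities −80B, Foreign assets +20B
  Liabilities: Checkable deposits +9.5B
So the change in checkable deposits held by the non-bank public at commercial banks is +9.5 billion.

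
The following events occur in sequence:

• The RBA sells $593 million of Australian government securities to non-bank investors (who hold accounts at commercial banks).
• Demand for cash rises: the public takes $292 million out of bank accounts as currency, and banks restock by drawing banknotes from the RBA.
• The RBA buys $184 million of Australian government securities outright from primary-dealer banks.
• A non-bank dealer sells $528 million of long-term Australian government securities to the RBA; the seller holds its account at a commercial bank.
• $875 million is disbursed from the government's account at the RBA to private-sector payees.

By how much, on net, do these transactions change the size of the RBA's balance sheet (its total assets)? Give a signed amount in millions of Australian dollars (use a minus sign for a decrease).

+$119 million

RBA balance sheet:
  Assets:      Securities +$119M
  Liabilities: Bank reserves +$702M, Currency in circulation +$292M, Government deposits −$875M
Change in total RBA assets = +$119 million.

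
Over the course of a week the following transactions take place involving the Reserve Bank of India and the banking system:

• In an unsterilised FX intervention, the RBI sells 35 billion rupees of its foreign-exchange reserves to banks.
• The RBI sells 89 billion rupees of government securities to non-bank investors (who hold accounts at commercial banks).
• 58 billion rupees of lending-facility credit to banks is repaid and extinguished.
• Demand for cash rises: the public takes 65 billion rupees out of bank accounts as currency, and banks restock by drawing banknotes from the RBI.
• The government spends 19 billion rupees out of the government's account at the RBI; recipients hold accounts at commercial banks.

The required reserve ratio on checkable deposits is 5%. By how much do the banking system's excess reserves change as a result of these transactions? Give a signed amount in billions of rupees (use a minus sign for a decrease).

FX sale 35 billion rupees: reserves −35B, deposits 0.
Asset sale (to non-banks) 89 billion rupees: reserves −89B, deposits −89B.
Discount-window repayment 58 billion rupees: reserves −58B, deposits 0.
Currency withdrawal 65 billion rupees: reserves −65B, deposits −65B.
Government spending 19 billion rupees: reserves +19B, deposits +19B.
Totals: Δreserves = −228B, Δdeposits = −135B.
Δrequired reserves = 5% × −135B = −6.75B.
Δexcess reserves = Δreserves − Δrequired = −228B − (−6.75B) = -221.25 billion.

-221.25 billion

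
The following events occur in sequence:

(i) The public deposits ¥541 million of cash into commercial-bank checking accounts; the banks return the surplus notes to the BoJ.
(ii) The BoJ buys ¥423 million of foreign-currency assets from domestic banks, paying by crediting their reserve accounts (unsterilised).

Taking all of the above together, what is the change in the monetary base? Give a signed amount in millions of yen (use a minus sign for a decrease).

BoJ balance sheet:
  Assets:      Foreign assets +¥423M
  Liabilities: Bank reserves +¥964M, Currency in circulation −¥541M
Commercial banking system:
  Assets:      Reserves at CB +¥964M, Foreign assets −¥423M
  Liabilities: Checkable deposits +¥541M
Monetary base = currency + reserves: −¥541M + (+¥964M) = +¥423 million.

+¥423 million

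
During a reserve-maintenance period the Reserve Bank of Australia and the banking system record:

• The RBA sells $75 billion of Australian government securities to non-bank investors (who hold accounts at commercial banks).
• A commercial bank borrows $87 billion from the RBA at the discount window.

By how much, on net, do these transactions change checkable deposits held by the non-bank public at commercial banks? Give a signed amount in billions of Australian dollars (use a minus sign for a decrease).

RBA balance sheet:
  Assets:      Securities −$75B, Loans to banks +$87B
  Liabilities: Bank reserves +$12B
Commercial banking system:
  Assets:      Reserves at CB +$12B
  Liabilities: Checkable deposits −$75B, Borrowings from CB +$87B
So the change in checkable deposits held by the non-bank public at commercial banks is -$75 billion.

-$75 billion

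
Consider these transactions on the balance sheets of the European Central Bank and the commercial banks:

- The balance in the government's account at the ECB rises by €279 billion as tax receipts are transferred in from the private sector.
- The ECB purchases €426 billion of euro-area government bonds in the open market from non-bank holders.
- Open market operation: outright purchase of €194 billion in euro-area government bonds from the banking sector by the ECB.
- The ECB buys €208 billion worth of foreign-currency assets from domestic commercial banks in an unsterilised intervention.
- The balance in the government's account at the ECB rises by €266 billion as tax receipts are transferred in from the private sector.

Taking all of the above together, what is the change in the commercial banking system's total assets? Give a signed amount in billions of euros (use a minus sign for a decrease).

-€119 billion

ECB balance sheet:
  Assets:      Securities +€620B, Foreign assets +€208B
  Liabilities: Bank reserves +€283B, Government deposits +€545B
Commercial banking system:
  Assets:      Reserves at CB +€283B, Securities −€194B, Foreign assets −€208B
  Liabilities: Checkable deposits −€119B
Change in total bank assets = -€119 billion.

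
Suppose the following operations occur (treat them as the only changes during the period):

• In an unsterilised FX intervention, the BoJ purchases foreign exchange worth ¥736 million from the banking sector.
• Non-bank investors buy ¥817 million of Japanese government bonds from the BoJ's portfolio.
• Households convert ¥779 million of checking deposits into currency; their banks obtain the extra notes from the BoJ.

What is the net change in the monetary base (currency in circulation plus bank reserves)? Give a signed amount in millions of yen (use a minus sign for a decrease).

-¥81 million

FX purchase ¥736 million: BoJ balance sheet expands → +¥736M.
Asset sale (to non-banks) ¥817 million: BoJ balance sheet contracts → −¥817M.
Currency withdrawal ¥779 million: just a shift between currency and reserves — both are base money → 0.
Net: 736 − 817 + 0 = -¥81 million.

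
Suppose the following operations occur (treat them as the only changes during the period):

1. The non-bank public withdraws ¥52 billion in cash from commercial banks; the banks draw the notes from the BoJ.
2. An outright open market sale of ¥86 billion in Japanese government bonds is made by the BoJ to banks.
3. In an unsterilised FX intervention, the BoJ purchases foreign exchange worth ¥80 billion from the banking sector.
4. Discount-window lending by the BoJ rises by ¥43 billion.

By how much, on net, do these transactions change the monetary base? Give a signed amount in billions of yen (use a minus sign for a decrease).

Currency withdrawal ¥52 billion: just a shift between currency and reserves — both are base money → 0.
OMO sale (to banks) ¥86 billion: BoJ balance sheet contracts → −¥86B.
FX purchase ¥80 billion: BoJ balance sheet expands → +¥80B.
Discount-window loan ¥43 billion: BoJ balance sheet expands → +¥43B.
Net: 0 − 86 + 80 + 43 = +¥37 billion.

+¥37 billion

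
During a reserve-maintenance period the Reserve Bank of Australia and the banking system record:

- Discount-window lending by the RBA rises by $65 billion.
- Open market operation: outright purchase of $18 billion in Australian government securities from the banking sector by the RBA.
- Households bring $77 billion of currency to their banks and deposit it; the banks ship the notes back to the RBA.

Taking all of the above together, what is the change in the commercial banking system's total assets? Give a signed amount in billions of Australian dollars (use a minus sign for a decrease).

+$142 billion

RBA balance sheet:
  Assets:      Securities +$18B, Loans to banks +$65B
  Liabilities: Bank reserves +$160B, Currency in circulation −$77B
Commercial banking system:
  Assets:      Reserves at CB +$160B, Securities −$18B
  Liabilities: Checkable deposits +$77B, Borrowings from CB +$65B
Change in total bank assets = +$142 billion.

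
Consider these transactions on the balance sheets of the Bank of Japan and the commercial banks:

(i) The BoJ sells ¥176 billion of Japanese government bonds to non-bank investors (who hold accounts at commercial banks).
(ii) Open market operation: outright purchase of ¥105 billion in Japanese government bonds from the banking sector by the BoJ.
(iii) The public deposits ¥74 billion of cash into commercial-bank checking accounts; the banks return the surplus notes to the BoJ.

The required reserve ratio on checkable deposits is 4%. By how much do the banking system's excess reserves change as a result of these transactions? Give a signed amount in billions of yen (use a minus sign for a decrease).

Asset sale (to non-banks) ¥176 billion: reserves −¥176B, deposits −¥176B.
OMO purchase (from banks) ¥105 billion: reserves +¥105B, deposits 0.
Currency deposit ¥74 billion: reserves +¥74B, deposits +¥74B.
Totals: Δreserves = +¥3B, Δdeposits = −¥102B.
Δrequired reserves = 4% × −¥102B = −¥4.08B.
Δexcess reserves = Δreserves − Δrequired = +¥3B − (−¥4.08B) = +¥7.08 billion.

+¥7.08 billion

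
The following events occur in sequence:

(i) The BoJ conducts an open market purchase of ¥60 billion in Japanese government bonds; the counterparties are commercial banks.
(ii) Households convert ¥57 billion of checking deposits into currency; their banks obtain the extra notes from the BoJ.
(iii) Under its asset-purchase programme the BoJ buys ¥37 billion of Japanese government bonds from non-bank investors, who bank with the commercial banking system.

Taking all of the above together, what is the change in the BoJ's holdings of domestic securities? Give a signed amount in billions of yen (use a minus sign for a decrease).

BoJ balance sheet:
  Assets:      Securities +¥97B
  Liabilities: Bank reserves +¥40B, Currency in circulation +¥57B
Commercial banking system:
  Assets:      Reserves at CB +¥40B, Securities −¥60B
  Liabilities: Checkable deposits −¥20B
So the change in the BoJ's holdings of domestic securities is +¥97 billion.

+¥97 billion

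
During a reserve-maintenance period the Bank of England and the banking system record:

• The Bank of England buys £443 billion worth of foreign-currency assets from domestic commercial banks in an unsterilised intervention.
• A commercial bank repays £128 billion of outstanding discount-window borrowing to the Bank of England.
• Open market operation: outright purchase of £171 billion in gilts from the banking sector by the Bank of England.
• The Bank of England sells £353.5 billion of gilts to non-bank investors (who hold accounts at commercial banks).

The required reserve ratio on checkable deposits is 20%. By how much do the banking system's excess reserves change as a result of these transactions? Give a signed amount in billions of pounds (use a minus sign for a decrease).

+£203.2 billion

FX purchase £443 billion: reserves +£443B, deposits 0.
Discount-window repayment £128 billion: reserves −£128B, deposits 0.
OMO purchase (from banks) £171 billion: reserves +£171B, deposits 0.
Asset sale (to non-banks) £353.5 billion: reserves −£353.5B, deposits −£353.5B.
Totals: Δreserves = +£132.5B, Δdeposits = −£353.5B.
Δrequired reserves = 20% × −£353.5B = −£70.7B.
Δexcess reserves = Δreserves − Δrequired = +£132.5B − (−£70.7B) = +£203.2 billion.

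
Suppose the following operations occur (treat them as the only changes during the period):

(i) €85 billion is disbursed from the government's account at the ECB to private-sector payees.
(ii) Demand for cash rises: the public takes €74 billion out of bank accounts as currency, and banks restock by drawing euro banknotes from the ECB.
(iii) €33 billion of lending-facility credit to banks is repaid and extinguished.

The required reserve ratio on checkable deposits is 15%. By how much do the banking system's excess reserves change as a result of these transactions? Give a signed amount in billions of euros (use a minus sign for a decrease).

Government spending €85 billion: reserves +€85B, deposits +€85B.
Currency withdrawal €74 billion: reserves −€74B, deposits −€74B.
Discount-window repayment €33 billion: reserves −€33B, deposits 0.
Totals: Δreserves = −€22B, Δdeposits = +€11B.
Δrequired reserves = 15% × +€11B = +€1.65B.
Δexcess reserves = Δreserves − Δrequired = −€22B − (+€1.65B) = -€23.65 billion.

-€23.65 billion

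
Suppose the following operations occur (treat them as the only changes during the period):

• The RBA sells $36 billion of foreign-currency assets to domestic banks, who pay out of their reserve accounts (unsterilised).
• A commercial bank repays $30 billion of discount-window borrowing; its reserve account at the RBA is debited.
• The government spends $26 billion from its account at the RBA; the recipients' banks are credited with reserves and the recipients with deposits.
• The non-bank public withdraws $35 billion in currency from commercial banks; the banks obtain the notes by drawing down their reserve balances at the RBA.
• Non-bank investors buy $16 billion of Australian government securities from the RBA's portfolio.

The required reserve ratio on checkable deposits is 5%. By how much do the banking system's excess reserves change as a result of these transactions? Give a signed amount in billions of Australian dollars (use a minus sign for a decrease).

-$89.75 billion

FX sale $36 billion: reserves −$36B, deposits 0.
Discount-window repayment $30 billion: reserves −$30B, deposits 0.
Government spending $26 billion: reserves +$26B, deposits +$26B.
Currency withdrawal $35 billion: reserves −$35B, deposits −$35B.
Asset sale (to non-banks) $16 billion: reserves −$16B, deposits −$16B.
Totals: Δreserves = −$91B, Δdeposits = −$25B.
Δrequired reserves = 5% × −$25B = −$1.25B.
Δexcess reserves = Δreserves − Δrequired = −$91B − (−$1.25B) = -$89.75 billion.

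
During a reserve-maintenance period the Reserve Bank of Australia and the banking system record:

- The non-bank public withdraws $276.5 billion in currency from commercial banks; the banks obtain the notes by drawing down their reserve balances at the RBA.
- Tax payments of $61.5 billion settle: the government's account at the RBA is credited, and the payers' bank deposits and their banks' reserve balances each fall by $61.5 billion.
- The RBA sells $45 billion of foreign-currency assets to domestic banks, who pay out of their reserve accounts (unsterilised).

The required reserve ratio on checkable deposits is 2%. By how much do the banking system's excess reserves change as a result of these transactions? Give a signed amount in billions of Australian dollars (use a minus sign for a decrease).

-$376.24 billion

Currency withdrawal $276.5 billion: reserves −$276.5B, deposits −$276.5B.
Government account inflow $61.5 billion: reserves −$61.5B, deposits −$61.5B.
FX sale $45 billion: reserves −$45B, deposits 0.
Totals: Δreserves = −$383B, Δdeposits = −$338B.
Δrequired reserves = 2% × −$338B = −$6.76B.
Δexcess reserves = Δreserves − Δrequired = −$383B − (−$6.76B) = -$376.24 billion.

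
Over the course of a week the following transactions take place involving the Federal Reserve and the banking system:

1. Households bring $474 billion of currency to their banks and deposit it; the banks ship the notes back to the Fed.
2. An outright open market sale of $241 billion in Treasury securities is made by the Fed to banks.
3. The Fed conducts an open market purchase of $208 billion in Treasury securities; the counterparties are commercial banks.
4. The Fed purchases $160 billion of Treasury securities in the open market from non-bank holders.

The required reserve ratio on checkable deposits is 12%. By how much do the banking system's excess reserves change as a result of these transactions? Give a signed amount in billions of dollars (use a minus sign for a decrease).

Currency deposit $474 billion: reserves +$474B, deposits +$474B.
OMO sale (to banks) $241 billion: reserves −$241B, deposits 0.
OMO purchase (from banks) $208 billion: reserves +$208B, deposits 0.
Asset purchase (from non-banks) $160 billion: reserves +$160B, deposits +$160B.
Totals: Δreserves = +$601B, Δdeposits = +$634B.
Δrequired reserves = 12% × +$634B = +$76.08B.
Δexcess reserves = Δreserves − Δrequired = +$601B − (+$76.08B) = +$524.92 billion.

+$524.92 billion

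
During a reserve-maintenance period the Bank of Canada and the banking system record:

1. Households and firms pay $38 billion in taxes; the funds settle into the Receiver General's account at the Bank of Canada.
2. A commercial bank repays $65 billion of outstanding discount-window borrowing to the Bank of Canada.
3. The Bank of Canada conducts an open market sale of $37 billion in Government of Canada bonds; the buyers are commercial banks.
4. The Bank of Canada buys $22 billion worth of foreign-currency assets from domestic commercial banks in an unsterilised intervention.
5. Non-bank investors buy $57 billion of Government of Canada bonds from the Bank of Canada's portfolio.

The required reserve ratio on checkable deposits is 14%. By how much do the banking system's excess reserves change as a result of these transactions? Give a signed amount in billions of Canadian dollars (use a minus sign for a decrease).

Government account inflow $38 billion: reserves −$38B, deposits −$38B.
Discount-window repayment $65 billion: reserves −$65B, deposits 0.
OMO sale (to banks) $37 billion: reserves −$37B, deposits 0.
FX purchase $22 billion: reserves +$22B, deposits 0.
Asset sale (to non-banks) $57 billion: reserves −$57B, deposits −$57B.
Totals: Δreserves = −$175B, Δdeposits = −$95B.
Δrequired reserves = 14% × −$95B = −$13.3B.
Δexcess reserves = Δreserves − Δrequired = −$175B − (−$13.3B) = -$161.7 billion.

-$161.7 billion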